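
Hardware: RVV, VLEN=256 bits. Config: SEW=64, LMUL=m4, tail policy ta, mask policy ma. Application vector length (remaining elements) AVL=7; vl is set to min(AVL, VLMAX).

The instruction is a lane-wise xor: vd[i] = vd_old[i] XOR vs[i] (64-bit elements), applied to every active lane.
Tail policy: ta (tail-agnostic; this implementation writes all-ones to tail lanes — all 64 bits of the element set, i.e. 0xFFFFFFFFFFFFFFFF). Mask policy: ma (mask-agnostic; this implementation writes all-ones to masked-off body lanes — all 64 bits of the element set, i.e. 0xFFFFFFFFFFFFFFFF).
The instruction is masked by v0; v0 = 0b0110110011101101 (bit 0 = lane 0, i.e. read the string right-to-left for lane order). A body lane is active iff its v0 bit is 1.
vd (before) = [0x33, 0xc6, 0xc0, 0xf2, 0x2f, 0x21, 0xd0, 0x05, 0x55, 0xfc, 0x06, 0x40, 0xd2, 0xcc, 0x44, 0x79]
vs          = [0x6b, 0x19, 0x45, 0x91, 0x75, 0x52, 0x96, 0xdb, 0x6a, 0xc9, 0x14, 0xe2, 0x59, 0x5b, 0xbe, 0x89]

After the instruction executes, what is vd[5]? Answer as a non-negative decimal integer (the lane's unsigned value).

vd[5] = 115

VLMAX = (256 × 4) / 64 = 16 lanes
AVL=7 ≤ VLMAX=16, so vl = 7
  i=0: xor(0x33,0x6b) → 88
  i=1: mask-off/ones → 18446744073709551615
  i=2: xor(0xc0,0x45) → 133
  i=3: xor(0xf2,0x91) → 99
  i=4: mask-off/ones → 18446744073709551615
  i=5: xor(0x21,0x52) → 115
  i=6: xor(0xd0,0x96) → 70
  i=7: tail/ones → 18446744073709551615
  i=8: tail/ones → 18446744073709551615
  i=9: tail/ones → 18446744073709551615
  i=10: tail/ones → 18446744073709551615
  i=11: tail/ones → 18446744073709551615
  i=12: tail/ones → 18446744073709551615
  i=13: tail/ones → 18446744073709551615
  i=14: tail/ones → 18446744073709551615
  i=15: tail/ones → 18446744073709551615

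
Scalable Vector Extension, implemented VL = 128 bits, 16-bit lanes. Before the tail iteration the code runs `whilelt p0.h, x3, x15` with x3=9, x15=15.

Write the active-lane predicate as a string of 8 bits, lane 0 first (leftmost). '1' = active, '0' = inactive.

lane count: 128 div 16 = 8
whilelt: lane j active iff 9+j < 15 → j < 6 → 6 active
bits (lane 0 leftmost): 11111100

predicate = 11111100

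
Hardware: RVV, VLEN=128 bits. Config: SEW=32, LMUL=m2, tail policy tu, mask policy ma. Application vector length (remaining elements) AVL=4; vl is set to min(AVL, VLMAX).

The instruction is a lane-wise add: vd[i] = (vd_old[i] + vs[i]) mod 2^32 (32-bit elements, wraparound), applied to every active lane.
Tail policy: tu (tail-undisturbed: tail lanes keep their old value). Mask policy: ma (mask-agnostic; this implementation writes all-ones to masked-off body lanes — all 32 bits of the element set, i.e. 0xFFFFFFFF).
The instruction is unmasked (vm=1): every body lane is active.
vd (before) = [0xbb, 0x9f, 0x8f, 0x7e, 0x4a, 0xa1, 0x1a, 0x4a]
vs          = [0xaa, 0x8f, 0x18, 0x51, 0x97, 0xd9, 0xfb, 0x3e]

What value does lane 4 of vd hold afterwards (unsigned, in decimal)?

vd[4] = 74

VLMAX = (128 × 2) / 32 = 8 lanes
vl ← min(4, 8) = 4
[0] add(0xbb,0xaa) = 0x165
[1] add(0x9f,0x8f) = 0x12e
[2] add(0x8f,0x18) = 0xa7
[3] add(0x7e,0x51) = 0xcf
[4] tail/keep = 0x4a
[5] tail/keep = 0xa1
[6] tail/keep = 0x1a
[7] tail/keep = 0x4a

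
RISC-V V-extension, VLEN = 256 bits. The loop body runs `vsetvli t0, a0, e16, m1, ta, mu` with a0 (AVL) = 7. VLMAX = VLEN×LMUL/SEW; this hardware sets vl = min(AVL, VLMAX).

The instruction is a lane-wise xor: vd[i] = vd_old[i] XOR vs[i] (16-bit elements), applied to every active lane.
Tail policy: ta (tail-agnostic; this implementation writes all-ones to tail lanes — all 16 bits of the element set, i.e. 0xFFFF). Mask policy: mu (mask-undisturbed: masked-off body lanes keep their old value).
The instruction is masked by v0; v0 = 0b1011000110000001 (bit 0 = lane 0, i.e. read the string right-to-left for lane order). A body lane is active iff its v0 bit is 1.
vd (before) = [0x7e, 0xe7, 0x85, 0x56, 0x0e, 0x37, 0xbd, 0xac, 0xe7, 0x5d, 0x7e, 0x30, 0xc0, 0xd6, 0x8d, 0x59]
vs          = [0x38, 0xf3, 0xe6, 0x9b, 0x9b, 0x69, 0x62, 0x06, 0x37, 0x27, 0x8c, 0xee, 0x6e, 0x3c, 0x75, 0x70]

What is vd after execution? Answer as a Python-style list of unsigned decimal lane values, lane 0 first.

vd = [70, 231, 133, 86, 14, 55, 189, 65535, 65535, 65535, 65535, 65535, 65535, 65535, 65535, 65535]

VLMAX = VLEN×LMUL/SEW = 256×1/16 = 16
vl ← min(7, 16) = 7
lane  0: xor(0x7e,0x38) ⇒ 0x46
lane  1: mask-off/keep ⇒ 0xe7
lane  2: mask-off/keep ⇒ 0x85
lane  3: mask-off/keep ⇒ 0x56
lane  4: mask-off/keep ⇒ 0x0e
lane  5: mask-off/keep ⇒ 0x37
lane  6: mask-off/keep ⇒ 0xbd
lane  7: tail/ones ⇒ 0xffff
lane  8: tail/ones ⇒ 0xffff
lane  9: tail/ones ⇒ 0xffff
lane 10: tail/ones ⇒ 0xffff
lane 11: tail/ones ⇒ 0xffff
lane 12: tail/ones ⇒ 0xffff
lane 13: tail/ones ⇒ 0xffff
lane 14: tail/ones ⇒ 0xffff
lane 15: tail/ones ⇒ 0xffff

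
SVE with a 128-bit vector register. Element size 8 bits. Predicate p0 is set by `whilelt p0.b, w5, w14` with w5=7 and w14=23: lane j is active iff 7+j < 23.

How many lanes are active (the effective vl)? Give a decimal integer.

vl = 16

register lanes = 128/8 = 16
whilelt: lane j active iff 7+j < 23 → j < 16 → 16 active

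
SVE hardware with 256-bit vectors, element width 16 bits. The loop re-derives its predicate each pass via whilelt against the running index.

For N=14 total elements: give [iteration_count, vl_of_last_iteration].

lane count: 256 div 16 = 16
14 elements at 16/iter → 1 passes, remainder 14 on the last

[iterations, last_vl] = [1, 14]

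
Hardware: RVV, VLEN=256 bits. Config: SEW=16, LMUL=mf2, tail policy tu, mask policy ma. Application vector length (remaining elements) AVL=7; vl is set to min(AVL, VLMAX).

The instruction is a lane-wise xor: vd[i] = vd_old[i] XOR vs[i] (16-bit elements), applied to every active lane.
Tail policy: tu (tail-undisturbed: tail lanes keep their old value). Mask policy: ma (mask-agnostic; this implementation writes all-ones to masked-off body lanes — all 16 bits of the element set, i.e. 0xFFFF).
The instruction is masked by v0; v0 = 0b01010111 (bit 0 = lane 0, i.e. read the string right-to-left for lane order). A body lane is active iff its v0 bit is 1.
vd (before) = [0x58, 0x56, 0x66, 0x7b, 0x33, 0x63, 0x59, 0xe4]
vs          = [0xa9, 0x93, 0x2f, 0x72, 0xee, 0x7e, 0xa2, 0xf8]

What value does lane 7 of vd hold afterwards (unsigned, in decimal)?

vd[7] = 228

lanes per group: 256·1/2/16 = 8
vl = min(AVL, VLMAX) = min(7, 8) = 7
lane  0: xor(0x58,0xa9) ⇒ 0xf1
lane  1: xor(0x56,0x93) ⇒ 0xc5
lane  2: xor(0x66,0x2f) ⇒ 0x49
lane  3: mask-off/ones ⇒ 0xffff
lane  4: xor(0x33,0xee) ⇒ 0xdd
lane  5: mask-off/ones ⇒ 0xffff
lane  6: xor(0x59,0xa2) ⇒ 0xfb
lane  7: tail/keep ⇒ 0xe4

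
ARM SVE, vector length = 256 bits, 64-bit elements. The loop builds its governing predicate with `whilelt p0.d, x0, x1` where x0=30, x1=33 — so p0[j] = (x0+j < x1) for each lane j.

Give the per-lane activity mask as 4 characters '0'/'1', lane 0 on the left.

predicate = 1110

register lanes = 256/64 = 4
p0[j] = (30+j < 33); true for j=0..2 → 3 lanes set
bits (lane 0 leftmost): 1110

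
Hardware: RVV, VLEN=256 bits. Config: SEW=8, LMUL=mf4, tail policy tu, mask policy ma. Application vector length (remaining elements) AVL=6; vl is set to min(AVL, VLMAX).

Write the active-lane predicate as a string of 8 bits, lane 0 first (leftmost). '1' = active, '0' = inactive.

predicate = 11111100

VLMAX = (256 × 1/4) / 8 = 8 lanes
vl = min(AVL, VLMAX) = min(6, 8) = 6
bits (lane 0 leftmost): 11111100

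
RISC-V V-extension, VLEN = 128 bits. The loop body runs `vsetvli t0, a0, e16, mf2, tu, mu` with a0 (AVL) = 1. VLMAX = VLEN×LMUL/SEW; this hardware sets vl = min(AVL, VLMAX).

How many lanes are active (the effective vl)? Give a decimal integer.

lanes per group: 128·1/2/16 = 4
AVL=1 ≤ VLMAX=4, so vl = 1

vl = 1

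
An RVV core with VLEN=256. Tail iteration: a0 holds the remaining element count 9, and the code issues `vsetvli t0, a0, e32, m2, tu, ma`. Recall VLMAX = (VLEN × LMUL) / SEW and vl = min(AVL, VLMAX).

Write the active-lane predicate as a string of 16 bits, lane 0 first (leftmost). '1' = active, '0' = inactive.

predicate = 1111111110000000

VLMAX = VLEN×LMUL/SEW = 256×2/32 = 16
AVL=9 ≤ VLMAX=16, so vl = 9
bits (lane 0 leftmost): 1111111110000000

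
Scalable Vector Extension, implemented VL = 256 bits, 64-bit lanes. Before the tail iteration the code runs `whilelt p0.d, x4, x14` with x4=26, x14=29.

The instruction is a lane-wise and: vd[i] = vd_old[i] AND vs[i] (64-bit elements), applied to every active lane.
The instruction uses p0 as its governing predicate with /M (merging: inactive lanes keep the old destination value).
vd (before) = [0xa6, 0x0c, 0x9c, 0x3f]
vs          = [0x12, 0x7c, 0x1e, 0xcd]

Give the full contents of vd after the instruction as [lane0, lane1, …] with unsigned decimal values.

vd = [2, 12, 28, 63]

register lanes = 256/64 = 4
p0[j] = (26+j < 29); true for j=0..2 → 3 lanes set
lane  0: and(0xa6,0x12) ⇒ 0x02
lane  1: and(0x0c,0x7c) ⇒ 0x0c
lane  2: and(0x9c,0x1e) ⇒ 0x1c
lane  3: tail/keep ⇒ 0x3f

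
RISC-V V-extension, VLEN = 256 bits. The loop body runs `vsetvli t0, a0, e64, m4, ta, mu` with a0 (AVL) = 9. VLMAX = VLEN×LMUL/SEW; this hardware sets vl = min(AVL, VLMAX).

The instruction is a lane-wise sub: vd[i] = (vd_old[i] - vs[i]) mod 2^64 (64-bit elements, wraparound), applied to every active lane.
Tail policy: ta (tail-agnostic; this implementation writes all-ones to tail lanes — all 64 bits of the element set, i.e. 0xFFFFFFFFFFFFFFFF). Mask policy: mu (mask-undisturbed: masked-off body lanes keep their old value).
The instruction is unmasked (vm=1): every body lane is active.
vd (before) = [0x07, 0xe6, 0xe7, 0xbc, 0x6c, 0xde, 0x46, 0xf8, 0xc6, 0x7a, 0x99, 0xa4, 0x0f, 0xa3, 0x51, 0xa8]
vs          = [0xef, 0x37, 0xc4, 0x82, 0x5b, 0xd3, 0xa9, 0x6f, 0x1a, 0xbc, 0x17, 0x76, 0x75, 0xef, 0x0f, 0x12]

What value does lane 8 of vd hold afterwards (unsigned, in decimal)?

vd[8] = 172

VLMAX = VLEN×LMUL/SEW = 256×4/64 = 16
AVL=9 ≤ VLMAX=16, so vl = 9
vd[0] sub(0x07,0xef) -> 0xffffffffffffff18
vd[1] sub(0xe6,0x37) -> 0xaf
vd[2] sub(0xe7,0xc4) -> 0x23
vd[3] sub(0xbc,0x82) -> 0x3a
vd[4] sub(0x6c,0x5b) -> 0x11
vd[5] sub(0xde,0xd3) -> 0x0b
vd[6] sub(0x46,0xa9) -> 0xffffffffffffff9d
vd[7] sub(0xf8,0x6f) -> 0x89
vd[8] sub(0xc6,0x1a) -> 0xac
vd[9] tail/ones -> 0xffffffffffffffff
vd[10] tail/ones -> 0xffffffffffffffff
vd[11] tail/ones -> 0xffffffffffffffff
vd[12] tail/ones -> 0xffffffffffffffff
vd[13] tail/ones -> 0xffffffffffffffff
vd[14] tail/ones -> 0xffffffffffffffff
vd[15] tail/ones -> 0xffffffffffffffff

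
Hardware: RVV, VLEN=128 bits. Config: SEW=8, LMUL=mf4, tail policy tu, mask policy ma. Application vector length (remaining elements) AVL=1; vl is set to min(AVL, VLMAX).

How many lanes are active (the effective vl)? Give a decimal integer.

vl = 1

VLMAX = VLEN×LMUL/SEW = 128×1/4/8 = 4
vl ← min(1, 4) = 1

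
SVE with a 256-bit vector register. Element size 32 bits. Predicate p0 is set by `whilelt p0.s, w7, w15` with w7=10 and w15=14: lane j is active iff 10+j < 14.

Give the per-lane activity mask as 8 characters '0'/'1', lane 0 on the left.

register lanes = 256/32 = 8
p0[j] = (10+j < 14); true for j=0..3 → 4 lanes set
bits (lane 0 leftmost): 11110000

predicate = 11110000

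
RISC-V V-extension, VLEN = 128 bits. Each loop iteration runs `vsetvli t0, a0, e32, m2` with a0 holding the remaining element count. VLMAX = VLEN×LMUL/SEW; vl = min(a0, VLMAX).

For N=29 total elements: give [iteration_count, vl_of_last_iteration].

[iterations, last_vl] = [4, 5]

VLMAX = (128 × 2) / 32 = 8 lanes
29 elements at 8/iter → 4 passes, remainder 5 on the last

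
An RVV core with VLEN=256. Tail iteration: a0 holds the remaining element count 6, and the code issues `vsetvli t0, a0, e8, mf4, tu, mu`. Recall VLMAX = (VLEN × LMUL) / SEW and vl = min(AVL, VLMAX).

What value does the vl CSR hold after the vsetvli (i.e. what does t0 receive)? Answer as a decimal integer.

VLMAX = (256 × 1/4) / 8 = 8 lanes
vl ← min(6, 8) = 6

vl = 6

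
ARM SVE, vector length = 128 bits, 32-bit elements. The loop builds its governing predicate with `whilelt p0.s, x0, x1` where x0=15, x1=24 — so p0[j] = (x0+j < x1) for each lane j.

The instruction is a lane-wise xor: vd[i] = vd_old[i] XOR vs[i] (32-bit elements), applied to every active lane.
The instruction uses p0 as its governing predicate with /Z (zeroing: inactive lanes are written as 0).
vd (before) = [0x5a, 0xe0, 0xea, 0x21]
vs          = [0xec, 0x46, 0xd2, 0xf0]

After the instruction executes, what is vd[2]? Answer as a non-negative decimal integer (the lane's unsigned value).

register lanes = 128/32 = 4
whilelt: lane j active iff 15+j < 24 → j < 9 → 4 active
lane  0: xor(0x5a,0xec) ⇒ 0xb6
lane  1: xor(0xe0,0x46) ⇒ 0xa6
lane  2: xor(0xea,0xd2) ⇒ 0x38
lane  3: xor(0x21,0xf0) ⇒ 0xd1

vd[2] = 56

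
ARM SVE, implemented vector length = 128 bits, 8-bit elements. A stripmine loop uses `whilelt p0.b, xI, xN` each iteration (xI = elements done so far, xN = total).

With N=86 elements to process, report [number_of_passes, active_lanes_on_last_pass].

[iterations, last_vl] = [6, 6]

lane count: 128 div 8 = 16
86 elements at 16/iter → 6 passes, remainder 6 on the last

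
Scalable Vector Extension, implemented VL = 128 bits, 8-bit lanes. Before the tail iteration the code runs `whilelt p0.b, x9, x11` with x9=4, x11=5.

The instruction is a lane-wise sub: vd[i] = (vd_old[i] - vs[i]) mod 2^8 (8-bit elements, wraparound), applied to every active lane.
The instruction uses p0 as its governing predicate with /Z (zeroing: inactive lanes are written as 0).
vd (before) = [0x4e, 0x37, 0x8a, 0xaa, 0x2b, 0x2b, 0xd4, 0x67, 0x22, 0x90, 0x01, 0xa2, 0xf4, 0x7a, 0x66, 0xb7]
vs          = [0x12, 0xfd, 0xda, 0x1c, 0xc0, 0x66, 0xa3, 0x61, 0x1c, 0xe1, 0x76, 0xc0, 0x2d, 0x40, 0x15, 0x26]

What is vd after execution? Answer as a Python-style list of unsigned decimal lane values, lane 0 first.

vd = [60, 0, 0, 0, 0, 0, 0, 0, 0, 0, 0, 0, 0, 0, 0, 0]

register lanes = 128/8 = 16
whilelt: lane j active iff 4+j < 5 → j < 1 → 1 active
vd[0] sub(0x4e,0x12) -> 0x3c
vd[1] tail/zero -> 0x00
vd[2] tail/zero -> 0x00
vd[3] tail/zero -> 0x00
vd[4] tail/zero -> 0x00
vd[5] tail/zero -> 0x00
vd[6] tail/zero -> 0x00
vd[7] tail/zero -> 0x00
vd[8] tail/zero -> 0x00
vd[9] tail/zero -> 0x00
vd[10] tail/zero -> 0x00
vd[11] tail/zero -> 0x00
vd[12] tail/zero -> 0x00
vd[13] tail/zero -> 0x00
vd[14] tail/zero -> 0x00
vd[15] tail/zero -> 0x00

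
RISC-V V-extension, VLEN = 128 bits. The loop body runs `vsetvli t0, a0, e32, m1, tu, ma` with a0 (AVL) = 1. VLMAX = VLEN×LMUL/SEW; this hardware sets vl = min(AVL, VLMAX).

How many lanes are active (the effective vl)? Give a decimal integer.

VLMAX = VLEN×LMUL/SEW = 128×1/32 = 4
AVL=1 ≤ VLMAX=4, so vl = 1

vl = 1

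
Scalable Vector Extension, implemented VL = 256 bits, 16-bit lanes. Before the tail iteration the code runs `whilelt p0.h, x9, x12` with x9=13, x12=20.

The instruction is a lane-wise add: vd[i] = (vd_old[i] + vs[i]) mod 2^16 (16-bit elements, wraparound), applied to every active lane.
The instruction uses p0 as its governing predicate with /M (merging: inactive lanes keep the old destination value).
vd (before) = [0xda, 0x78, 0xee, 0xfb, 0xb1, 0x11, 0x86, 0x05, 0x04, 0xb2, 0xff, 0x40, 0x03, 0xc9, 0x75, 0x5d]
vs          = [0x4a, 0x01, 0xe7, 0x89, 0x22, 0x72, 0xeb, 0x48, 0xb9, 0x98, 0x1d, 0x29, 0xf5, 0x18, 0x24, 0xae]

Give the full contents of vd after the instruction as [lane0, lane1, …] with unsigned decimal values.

register lanes = 256/16 = 16
p0[j] = (13+j < 20); true for j=0..6 → 7 lanes set
lane  0: add(0xda,0x4a) ⇒ 0x124
lane  1: add(0x78,0x01) ⇒ 0x79
lane  2: add(0xee,0xe7) ⇒ 0x1d5
lane  3: add(0xfb,0x89) ⇒ 0x184
lane  4: add(0xb1,0x22) ⇒ 0xd3
lane  5: add(0x11,0x72) ⇒ 0x83
lane  6: add(0x86,0xeb) ⇒ 0x171
lane  7: tail/keep ⇒ 0x05
lane  8: tail/keep ⇒ 0x04
lane  9: tail/keep ⇒ 0xb2
lane 10: tail/keep ⇒ 0xff
lane 11: tail/keep ⇒ 0x40
lane 12: tail/keep ⇒ 0x03
lane 13: tail/keep ⇒ 0xc9
lane 14: tail/keep ⇒ 0x75
lane 15: tail/keep ⇒ 0x5d

vd = [292, 121, 469, 388, 211, 131, 369, 5, 4, 178, 255, 64, 3, 201, 117, 93]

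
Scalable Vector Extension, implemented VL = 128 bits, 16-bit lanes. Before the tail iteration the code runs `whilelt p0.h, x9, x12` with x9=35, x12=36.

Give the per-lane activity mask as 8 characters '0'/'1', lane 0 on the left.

lane count: 128 div 16 = 8
active while 35+j < 36, i.e. j ∈ [0,1) capped at 8 ⇒ 1
bits (lane 0 leftmost): 10000000

predicate = 10000000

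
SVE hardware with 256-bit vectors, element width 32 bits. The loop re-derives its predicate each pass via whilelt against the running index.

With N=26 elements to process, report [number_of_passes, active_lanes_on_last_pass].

[iterations, last_vl] = [4, 2]

register lanes = 256/32 = 8
26 elements at 8/iter → 4 passes, remainder 2 on the last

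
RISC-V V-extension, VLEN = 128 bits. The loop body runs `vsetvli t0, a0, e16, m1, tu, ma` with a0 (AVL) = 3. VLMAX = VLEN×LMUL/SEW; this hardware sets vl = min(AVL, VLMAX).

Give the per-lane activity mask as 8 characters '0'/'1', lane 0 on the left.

predicate = 11100000

VLMAX = (128 × 1) / 16 = 8 lanes
vl ← min(3, 8) = 3
bits (lane 0 leftmost): 11100000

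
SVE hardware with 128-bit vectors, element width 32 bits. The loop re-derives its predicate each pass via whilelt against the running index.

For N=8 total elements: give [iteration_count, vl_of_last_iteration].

[iterations, last_vl] = [2, 4]

128-bit reg / 32-bit elem → 4 lanes
8 elements at 4/iter → 2 passes, remainder 4 on the last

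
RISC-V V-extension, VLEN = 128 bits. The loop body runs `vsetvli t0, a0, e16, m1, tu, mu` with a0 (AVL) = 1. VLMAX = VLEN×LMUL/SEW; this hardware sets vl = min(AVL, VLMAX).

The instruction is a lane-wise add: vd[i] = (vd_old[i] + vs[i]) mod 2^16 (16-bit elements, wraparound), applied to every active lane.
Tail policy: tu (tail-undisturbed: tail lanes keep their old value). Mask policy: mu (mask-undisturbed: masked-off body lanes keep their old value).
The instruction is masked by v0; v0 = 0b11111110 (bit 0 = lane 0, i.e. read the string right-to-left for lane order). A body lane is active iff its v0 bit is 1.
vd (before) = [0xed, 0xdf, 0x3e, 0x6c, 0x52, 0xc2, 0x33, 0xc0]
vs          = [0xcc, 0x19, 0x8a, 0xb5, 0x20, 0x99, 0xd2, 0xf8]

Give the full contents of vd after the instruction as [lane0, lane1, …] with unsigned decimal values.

lanes per group: 128·1/16 = 8
AVL=1 ≤ VLMAX=8, so vl = 1
vd[0] mask-off/keep -> 0xed
vd[1] tail/keep -> 0xdf
vd[2] tail/keep -> 0x3e
vd[3] tail/keep -> 0x6c
vd[4] tail/keep -> 0x52
vd[5] tail/keep -> 0xc2
vd[6] tail/keep -> 0x33
vd[7] tail/keep -> 0xc0

vd = [237, 223, 62, 108, 82, 194, 51, 192]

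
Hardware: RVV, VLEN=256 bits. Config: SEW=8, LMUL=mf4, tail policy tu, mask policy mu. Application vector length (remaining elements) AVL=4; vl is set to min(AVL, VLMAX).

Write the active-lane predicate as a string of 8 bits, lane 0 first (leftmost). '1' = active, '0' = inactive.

predicate = 11110000

lanes per group: 256·1/4/8 = 8
vl ← min(4, 8) = 4
bits (lane 0 leftmost): 11110000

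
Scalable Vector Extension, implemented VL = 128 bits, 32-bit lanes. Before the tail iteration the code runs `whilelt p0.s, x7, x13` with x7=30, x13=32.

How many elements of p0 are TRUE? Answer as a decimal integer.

128-bit reg / 32-bit elem → 4 lanes
p0[j] = (30+j < 32); true for j=0..1 → 2 lanes set

vl = 2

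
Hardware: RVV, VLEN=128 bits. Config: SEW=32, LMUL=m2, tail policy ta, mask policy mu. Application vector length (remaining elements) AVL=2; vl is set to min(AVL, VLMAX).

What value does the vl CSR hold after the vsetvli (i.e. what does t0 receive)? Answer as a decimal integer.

vl = 2

VLMAX = VLEN×LMUL/SEW = 128×2/32 = 8
vl = min(AVL, VLMAX) = min(2, 8) = 2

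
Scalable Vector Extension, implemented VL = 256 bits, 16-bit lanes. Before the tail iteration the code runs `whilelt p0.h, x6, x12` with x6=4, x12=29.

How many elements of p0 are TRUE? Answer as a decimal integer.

vl = 16

256-bit reg / 16-bit elem → 16 lanes
active while 4+j < 29, i.e. j ∈ [0,25) capped at 16 ⇒ 16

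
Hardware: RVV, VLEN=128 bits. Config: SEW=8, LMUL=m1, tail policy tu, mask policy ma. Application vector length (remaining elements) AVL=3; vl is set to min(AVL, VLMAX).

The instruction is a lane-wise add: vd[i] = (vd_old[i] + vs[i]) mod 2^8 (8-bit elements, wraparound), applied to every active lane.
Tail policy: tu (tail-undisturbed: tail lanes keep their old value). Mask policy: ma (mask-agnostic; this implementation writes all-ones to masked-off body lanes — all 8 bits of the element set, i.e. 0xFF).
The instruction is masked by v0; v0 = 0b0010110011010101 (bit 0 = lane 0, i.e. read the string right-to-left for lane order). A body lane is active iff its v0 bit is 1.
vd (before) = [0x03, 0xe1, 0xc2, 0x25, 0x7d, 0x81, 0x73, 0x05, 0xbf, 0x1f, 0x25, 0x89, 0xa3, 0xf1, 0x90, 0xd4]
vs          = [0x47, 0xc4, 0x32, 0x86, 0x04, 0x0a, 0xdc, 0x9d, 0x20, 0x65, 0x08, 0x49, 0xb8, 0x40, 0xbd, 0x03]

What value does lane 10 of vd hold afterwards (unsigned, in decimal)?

VLMAX = (128 × 1) / 8 = 16 lanes
AVL=3 ≤ VLMAX=16, so vl = 3
[0] add(0x03,0x47) = 0x4a
[1] mask-off/ones = 0xff
[2] add(0xc2,0x32) = 0xf4
[3] tail/keep = 0x25
[4] tail/keep = 0x7d
[5] tail/keep = 0x81
[6] tail/keep = 0x73
[7] tail/keep = 0x05
[8] tail/keep = 0xbf
[9] tail/keep = 0x1f
[10] tail/keep = 0x25
[11] tail/keep = 0x89
[12] tail/keep = 0xa3
[13] tail/keep = 0xf1
[14] tail/keep = 0x90
[15] tail/keep = 0xd4

vd[10] = 37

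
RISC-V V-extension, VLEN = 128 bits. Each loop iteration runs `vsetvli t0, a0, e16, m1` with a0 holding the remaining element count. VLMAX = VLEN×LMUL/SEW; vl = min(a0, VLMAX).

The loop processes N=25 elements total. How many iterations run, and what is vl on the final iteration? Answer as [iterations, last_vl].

VLMAX = VLEN×LMUL/SEW = 128×1/16 = 8
N=25: ⌈25/8⌉ = 4 iters; last vl = 25 − 3×8 = 1

[iterations, last_vl] = [4, 1]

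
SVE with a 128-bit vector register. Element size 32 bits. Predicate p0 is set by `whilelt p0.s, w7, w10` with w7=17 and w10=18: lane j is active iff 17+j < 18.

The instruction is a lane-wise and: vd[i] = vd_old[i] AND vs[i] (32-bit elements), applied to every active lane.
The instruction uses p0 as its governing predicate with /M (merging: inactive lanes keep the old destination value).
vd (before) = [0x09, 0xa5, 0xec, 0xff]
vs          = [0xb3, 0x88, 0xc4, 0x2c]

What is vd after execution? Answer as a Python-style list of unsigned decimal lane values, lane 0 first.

lane count: 128 div 32 = 4
p0[j] = (17+j < 18); true for j=0..0 → 1 lanes set
[0] and(0x09,0xb3) = 0x01
[1] tail/keep = 0xa5
[2] tail/keep = 0xec
[3] tail/keep = 0xff

vd = [1, 165, 236, 255]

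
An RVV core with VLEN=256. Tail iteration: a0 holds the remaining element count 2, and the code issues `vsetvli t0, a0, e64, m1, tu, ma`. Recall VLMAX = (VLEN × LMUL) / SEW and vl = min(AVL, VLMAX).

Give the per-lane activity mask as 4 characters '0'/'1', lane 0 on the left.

lanes per group: 256·1/64 = 4
AVL=2 ≤ VLMAX=4, so vl = 2
bits (lane 0 leftmost): 1100

predicate = 1100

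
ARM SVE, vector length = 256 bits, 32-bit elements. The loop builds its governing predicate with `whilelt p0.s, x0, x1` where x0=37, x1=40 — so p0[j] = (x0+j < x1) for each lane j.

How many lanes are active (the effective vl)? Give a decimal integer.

256-bit reg / 32-bit elem → 8 lanes
active while 37+j < 40, i.e. j ∈ [0,3) capped at 8 ⇒ 3

vl = 3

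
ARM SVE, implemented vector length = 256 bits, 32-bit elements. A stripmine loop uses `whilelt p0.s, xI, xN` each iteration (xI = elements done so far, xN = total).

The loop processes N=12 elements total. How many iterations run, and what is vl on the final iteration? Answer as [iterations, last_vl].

lane count: 256 div 32 = 8
N=12: ⌈12/8⌉ = 2 iters; last vl = 12 − 1×8 = 4

[iterations, last_vl] = [2, 4]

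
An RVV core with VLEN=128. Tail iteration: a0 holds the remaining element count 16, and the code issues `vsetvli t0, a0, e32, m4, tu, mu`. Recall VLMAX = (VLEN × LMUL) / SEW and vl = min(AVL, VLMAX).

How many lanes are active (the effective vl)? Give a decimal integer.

lanes per group: 128·4/32 = 16
AVL=16 ≤ VLMAX=16, so vl = 16

vl = 16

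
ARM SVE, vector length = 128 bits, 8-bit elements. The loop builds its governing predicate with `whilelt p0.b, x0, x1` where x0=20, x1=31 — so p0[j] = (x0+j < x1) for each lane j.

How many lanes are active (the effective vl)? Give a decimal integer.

vl = 11

128-bit reg / 8-bit elem → 16 lanes
active while 20+j < 31, i.e. j ∈ [0,11) capped at 16 ⇒ 11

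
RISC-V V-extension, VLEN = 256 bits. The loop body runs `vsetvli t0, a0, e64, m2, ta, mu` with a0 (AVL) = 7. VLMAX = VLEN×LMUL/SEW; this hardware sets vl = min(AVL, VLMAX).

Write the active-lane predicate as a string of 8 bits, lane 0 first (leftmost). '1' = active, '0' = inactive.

predicate = 11111110

lanes per group: 256·2/64 = 8
AVL=7 ≤ VLMAX=8, so vl = 7
bits (lane 0 leftmost): 11111110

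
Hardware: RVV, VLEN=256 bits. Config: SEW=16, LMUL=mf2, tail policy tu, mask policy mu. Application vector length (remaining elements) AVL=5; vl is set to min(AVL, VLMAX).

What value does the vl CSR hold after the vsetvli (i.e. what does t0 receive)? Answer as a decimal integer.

VLMAX = VLEN×LMUL/SEW = 256×1/2/16 = 8
vl = min(AVL, VLMAX) = min(5, 8) = 5

vl = 5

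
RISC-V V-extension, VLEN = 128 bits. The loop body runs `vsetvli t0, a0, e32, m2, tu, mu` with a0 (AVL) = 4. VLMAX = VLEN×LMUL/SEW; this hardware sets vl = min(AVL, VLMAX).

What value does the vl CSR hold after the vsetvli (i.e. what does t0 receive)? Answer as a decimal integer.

lanes per group: 128·2/32 = 8
vl = min(AVL, VLMAX) = min(4, 8) = 4

vl = 4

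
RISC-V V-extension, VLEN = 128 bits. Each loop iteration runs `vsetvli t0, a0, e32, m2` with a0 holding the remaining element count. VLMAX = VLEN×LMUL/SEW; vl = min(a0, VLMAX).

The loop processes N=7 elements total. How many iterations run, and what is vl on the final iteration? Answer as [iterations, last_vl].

[iterations, last_vl] = [1, 7]

lanes per group: 128·2/32 = 8
N=7: ⌈7/8⌉ = 1 iters; last vl = 7 − 0×8 = 7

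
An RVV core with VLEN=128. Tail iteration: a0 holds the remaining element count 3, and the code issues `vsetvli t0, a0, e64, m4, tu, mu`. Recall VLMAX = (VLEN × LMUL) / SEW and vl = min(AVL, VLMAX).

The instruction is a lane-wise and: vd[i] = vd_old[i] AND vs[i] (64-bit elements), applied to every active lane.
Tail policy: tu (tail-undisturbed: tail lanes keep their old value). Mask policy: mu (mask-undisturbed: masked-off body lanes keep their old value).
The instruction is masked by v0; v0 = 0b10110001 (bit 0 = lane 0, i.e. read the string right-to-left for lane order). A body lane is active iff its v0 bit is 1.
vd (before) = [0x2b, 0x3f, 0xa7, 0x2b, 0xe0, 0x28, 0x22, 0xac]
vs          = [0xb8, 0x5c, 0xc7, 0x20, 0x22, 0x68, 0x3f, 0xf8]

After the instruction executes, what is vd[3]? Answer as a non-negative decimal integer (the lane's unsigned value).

vd[3] = 43

VLMAX = VLEN×LMUL/SEW = 128×4/64 = 8
vl ← min(3, 8) = 3
lane  0: and(0x2b,0xb8) ⇒ 0x28
lane  1: mask-off/keep ⇒ 0x3f
lane  2: mask-off/keep ⇒ 0xa7
lane  3: tail/keep ⇒ 0x2b
lane  4: tail/keep ⇒ 0xe0
lane  5: tail/keep ⇒ 0x28
lane  6: tail/keep ⇒ 0x22
lane  7: tail/keep ⇒ 0xac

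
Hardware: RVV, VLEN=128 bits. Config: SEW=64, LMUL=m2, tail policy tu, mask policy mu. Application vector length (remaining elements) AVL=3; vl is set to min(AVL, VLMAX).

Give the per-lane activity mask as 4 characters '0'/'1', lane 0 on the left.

VLMAX = (128 × 2) / 64 = 4 lanes
AVL=3 ≤ VLMAX=4, so vl = 3
bits (lane 0 leftmost): 1110

predicate = 1110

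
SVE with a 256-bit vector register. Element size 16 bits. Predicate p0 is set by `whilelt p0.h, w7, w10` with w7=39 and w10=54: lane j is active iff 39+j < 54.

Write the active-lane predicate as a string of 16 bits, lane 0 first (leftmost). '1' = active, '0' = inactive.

predicate = 1111111111111110

256-bit reg / 16-bit elem → 16 lanes
p0[j] = (39+j < 54); true for j=0..14 → 15 lanes set
bits (lane 0 leftmost): 1111111111111110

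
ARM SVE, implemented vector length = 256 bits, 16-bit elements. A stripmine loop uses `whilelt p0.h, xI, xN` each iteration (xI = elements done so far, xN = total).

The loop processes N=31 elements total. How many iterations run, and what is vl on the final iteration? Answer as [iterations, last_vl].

256-bit reg / 16-bit elem → 16 lanes
iterations = ceil(31/16) = 2; final-pass vl = 15

[iterations, last_vl] = [2, 15]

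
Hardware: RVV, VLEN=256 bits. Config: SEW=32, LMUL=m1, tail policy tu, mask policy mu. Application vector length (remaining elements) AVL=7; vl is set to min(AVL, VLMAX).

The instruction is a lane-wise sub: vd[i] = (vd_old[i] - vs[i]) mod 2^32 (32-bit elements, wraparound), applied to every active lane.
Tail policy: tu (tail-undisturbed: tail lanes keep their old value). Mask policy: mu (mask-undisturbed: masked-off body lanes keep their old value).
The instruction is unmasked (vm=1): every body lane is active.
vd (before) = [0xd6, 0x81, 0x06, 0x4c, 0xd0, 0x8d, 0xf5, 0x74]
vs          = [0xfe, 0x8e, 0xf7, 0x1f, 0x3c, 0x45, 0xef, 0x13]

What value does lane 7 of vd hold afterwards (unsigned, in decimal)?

VLMAX = VLEN×LMUL/SEW = 256×1/32 = 8
AVL=7 ≤ VLMAX=8, so vl = 7
[0] sub(0xd6,0xfe) = 0xffffffd8
[1] sub(0x81,0x8e) = 0xfffffff3
[2] sub(0x06,0xf7) = 0xffffff0f
[3] sub(0x4c,0x1f) = 0x2d
[4] sub(0xd0,0x3c) = 0x94
[5] sub(0x8d,0x45) = 0x48
[6] sub(0xf5,0xef) = 0x06
[7] tail/keep = 0x74

vd[7] = 116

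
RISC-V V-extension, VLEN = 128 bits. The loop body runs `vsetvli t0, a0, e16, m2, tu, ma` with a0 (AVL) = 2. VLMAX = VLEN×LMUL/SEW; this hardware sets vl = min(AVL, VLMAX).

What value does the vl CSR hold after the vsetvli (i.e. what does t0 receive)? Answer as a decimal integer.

vl = 2

VLMAX = (128 × 2) / 16 = 16 lanes
vl = min(AVL, VLMAX) = min(2, 16) = 2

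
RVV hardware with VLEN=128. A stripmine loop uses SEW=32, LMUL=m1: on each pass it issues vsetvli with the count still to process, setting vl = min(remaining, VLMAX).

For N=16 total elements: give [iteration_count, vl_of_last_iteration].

VLMAX = (128 × 1) / 32 = 4 lanes
iterations = ceil(16/4) = 4; final-pass vl = 4

[iterations, last_vl] = [4, 4]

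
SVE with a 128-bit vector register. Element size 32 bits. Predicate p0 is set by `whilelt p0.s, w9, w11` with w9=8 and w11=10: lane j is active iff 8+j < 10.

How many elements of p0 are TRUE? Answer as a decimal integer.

register lanes = 128/32 = 4
p0[j] = (8+j < 10); true for j=0..1 → 2 lanes set

vl = 2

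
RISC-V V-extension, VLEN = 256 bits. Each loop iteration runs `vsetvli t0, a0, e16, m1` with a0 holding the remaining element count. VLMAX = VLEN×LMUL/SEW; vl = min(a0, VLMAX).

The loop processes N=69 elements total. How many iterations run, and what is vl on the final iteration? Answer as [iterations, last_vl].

lanes per group: 256·1/16 = 16
69 elements at 16/iter → 5 passes, remainder 5 on the last

[iterations, last_vl] = [5, 5]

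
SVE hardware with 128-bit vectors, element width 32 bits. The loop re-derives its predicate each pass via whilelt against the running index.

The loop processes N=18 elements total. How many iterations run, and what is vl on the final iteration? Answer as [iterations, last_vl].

[iterations, last_vl] = [5, 2]

lane count: 128 div 32 = 4
N=18: ⌈18/4⌉ = 5 iters; last vl = 18 − 4×4 = 2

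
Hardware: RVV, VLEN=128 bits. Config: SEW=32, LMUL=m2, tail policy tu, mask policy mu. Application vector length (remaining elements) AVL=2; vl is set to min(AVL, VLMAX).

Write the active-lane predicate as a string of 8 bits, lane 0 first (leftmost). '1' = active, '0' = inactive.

VLMAX = VLEN×LMUL/SEW = 128×2/32 = 8
vl = min(AVL, VLMAX) = min(2, 8) = 2
bits (lane 0 leftmost): 11000000

predicate = 11000000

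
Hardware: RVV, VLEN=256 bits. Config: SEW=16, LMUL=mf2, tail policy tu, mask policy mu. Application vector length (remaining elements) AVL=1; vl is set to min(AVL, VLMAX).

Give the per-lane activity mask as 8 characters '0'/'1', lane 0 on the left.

VLMAX = (256 × 1/2) / 16 = 8 lanes
vl ← min(1, 8) = 1
bits (lane 0 leftmost): 10000000

predicate = 10000000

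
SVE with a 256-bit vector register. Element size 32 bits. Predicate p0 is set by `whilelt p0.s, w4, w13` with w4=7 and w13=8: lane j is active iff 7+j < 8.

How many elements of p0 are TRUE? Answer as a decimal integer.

register lanes = 256/32 = 8
p0[j] = (7+j < 8); true for j=0..0 → 1 lanes set

vl = 1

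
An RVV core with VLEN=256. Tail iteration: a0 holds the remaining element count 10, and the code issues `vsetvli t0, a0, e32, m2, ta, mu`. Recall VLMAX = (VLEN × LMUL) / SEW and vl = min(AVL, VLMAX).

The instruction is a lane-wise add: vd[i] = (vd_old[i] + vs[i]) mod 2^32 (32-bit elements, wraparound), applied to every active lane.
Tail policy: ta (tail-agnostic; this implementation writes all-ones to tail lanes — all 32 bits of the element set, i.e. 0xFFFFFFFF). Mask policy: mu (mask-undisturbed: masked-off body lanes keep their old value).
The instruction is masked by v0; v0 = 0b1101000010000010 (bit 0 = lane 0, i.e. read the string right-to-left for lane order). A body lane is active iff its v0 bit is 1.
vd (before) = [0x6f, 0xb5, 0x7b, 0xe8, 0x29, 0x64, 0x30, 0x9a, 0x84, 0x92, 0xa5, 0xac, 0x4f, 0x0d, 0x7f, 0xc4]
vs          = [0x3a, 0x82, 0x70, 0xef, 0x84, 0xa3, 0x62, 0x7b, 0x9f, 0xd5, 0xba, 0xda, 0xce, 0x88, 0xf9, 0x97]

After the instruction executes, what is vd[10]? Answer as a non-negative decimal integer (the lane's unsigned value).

vd[10] = 4294967295

VLMAX = VLEN×LMUL/SEW = 256×2/32 = 16
vl = min(AVL, VLMAX) = min(10, 16) = 10
vd[0] mask-off/keep -> 0x6f
vd[1] add(0xb5,0x82) -> 0x137
vd[2] mask-off/keep -> 0x7b
vd[3] mask-off/keep -> 0xe8
vd[4] mask-off/keep -> 0x29
vd[5] mask-off/keep -> 0x64
vd[6] mask-off/keep -> 0x30
vd[7] add(0x9a,0x7b) -> 0x115
vd[8] mask-off/keep -> 0x84
vd[9] mask-off/keep -> 0x92
vd[10] tail/ones -> 0xffffffff
vd[11] tail/ones -> 0xffffffff
vd[12] tail/ones -> 0xffffffff
vd[13] tail/ones -> 0xffffffff
vd[14] tail/ones -> 0xffffffff
vd[15] tail/ones -> 0xffffffff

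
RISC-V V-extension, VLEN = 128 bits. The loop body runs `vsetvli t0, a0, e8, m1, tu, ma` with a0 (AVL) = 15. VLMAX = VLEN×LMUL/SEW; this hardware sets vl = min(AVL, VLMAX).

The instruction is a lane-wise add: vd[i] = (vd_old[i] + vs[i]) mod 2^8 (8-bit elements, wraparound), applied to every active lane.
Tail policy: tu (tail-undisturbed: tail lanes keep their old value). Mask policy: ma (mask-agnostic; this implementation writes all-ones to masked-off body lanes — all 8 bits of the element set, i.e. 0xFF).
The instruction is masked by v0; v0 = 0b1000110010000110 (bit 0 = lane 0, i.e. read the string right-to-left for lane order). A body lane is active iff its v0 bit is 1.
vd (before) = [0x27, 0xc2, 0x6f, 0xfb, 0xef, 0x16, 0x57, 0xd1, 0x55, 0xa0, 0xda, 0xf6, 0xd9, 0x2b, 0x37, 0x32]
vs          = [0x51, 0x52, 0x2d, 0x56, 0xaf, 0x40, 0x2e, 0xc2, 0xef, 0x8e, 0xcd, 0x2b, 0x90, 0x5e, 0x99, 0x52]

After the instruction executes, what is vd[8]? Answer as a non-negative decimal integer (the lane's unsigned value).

vd[8] = 255

VLMAX = (128 × 1) / 8 = 16 lanes
vl = min(AVL, VLMAX) = min(15, 16) = 15
vd[0] mask-off/ones -> 0xff
vd[1] add(0xc2,0x52) -> 0x14
vd[2] add(0x6f,0x2d) -> 0x9c
vd[3] mask-off/ones -> 0xff
vd[4] mask-off/ones -> 0xff
vd[5] mask-off/ones -> 0xff
vd[6] mask-off/ones -> 0xff
vd[7] add(0xd1,0xc2) -> 0x93
vd[8] mask-off/ones -> 0xff
vd[9] mask-off/ones -> 0xff
vd[10] add(0xda,0xcd) -> 0xa7
vd[11] add(0xf6,0x2b) -> 0x21
vd[12] mask-off/ones -> 0xff
vd[13] mask-off/ones -> 0xff
vd[14] mask-off/ones -> 0xff
vd[15] tail/keep -> 0x32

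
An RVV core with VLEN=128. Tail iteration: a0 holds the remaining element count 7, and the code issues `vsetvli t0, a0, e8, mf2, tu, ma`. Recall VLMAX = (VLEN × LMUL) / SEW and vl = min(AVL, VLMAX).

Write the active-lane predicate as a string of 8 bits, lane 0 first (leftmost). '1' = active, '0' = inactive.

lanes per group: 128·1/2/8 = 8
vl ← min(7, 8) = 7
bits (lane 0 leftmost): 11111110

predicate = 11111110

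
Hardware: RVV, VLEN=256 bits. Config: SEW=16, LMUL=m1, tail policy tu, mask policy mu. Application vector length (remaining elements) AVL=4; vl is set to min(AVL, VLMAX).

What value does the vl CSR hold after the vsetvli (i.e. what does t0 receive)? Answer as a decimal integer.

vl = 4

lanes per group: 256·1/16 = 16
vl = min(AVL, VLMAX) = min(4, 16) = 4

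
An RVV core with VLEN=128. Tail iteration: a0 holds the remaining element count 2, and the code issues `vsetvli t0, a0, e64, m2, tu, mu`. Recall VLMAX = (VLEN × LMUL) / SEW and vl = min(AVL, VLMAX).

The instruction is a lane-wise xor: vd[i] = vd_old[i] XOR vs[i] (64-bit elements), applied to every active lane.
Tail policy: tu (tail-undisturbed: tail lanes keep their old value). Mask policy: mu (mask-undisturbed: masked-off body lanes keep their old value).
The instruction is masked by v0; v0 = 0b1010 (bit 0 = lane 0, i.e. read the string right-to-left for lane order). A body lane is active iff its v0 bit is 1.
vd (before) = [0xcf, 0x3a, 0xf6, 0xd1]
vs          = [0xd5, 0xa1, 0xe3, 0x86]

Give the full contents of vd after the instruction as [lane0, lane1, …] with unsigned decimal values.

lanes per group: 128·2/64 = 4
AVL=2 ≤ VLMAX=4, so vl = 2
lane  0: mask-off/keep ⇒ 0xcf
lane  1: xor(0x3a,0xa1) ⇒ 0x9b
lane  2: tail/keep ⇒ 0xf6
lane  3: tail/keep ⇒ 0xd1

vd = [207, 155, 246, 209]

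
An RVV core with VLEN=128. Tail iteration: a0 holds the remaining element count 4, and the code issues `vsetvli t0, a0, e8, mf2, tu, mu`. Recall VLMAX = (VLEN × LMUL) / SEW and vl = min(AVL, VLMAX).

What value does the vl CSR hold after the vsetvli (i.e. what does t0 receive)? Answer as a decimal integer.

VLMAX = VLEN×LMUL/SEW = 128×1/2/8 = 8
AVL=4 ≤ VLMAX=8, so vl = 4

vl = 4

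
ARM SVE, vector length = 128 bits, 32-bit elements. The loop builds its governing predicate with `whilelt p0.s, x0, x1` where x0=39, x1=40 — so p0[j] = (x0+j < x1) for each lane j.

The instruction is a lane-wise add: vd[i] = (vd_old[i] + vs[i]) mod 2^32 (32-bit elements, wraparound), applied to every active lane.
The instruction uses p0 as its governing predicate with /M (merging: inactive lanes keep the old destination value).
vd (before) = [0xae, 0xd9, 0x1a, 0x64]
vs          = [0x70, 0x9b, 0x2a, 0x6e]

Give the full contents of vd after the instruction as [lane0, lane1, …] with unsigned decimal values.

vd = [286, 217, 26, 100]

register lanes = 128/32 = 4
active while 39+j < 40, i.e. j ∈ [0,1) capped at 4 ⇒ 1
vd[0] add(0xae,0x70) -> 0x11e
vd[1] tail/keep -> 0xd9
vd[2] tail/keep -> 0x1a
vd[3] tail/keep -> 0x64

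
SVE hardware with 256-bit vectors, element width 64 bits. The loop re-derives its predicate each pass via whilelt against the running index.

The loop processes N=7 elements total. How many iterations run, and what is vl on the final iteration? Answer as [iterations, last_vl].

[iterations, last_vl] = [2, 3]

lane count: 256 div 64 = 4
7 elements at 4/iter → 2 passes, remainder 3 on the last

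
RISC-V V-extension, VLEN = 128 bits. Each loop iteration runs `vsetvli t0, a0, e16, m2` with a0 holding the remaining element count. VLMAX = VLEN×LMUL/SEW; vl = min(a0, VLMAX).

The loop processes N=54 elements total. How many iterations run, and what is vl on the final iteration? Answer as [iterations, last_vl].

VLMAX = VLEN×LMUL/SEW = 128×2/16 = 16
54 elements at 16/iter → 4 passes, remainder 6 on the last

[iterations, last_vl] = [4, 6]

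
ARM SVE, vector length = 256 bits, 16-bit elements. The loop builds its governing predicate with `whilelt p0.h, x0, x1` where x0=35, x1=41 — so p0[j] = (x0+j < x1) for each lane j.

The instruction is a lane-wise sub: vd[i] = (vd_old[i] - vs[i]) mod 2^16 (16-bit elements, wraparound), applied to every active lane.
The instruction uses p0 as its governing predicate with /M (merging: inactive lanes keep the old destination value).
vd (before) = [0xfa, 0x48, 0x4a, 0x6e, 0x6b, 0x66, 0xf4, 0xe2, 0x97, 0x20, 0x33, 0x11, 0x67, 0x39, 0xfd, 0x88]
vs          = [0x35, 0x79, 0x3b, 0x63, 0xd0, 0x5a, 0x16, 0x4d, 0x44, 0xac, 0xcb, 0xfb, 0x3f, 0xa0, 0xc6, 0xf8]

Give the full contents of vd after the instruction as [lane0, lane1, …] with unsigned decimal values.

register lanes = 256/16 = 16
p0[j] = (35+j < 41); true for j=0..5 → 6 lanes set
lane  0: sub(0xfa,0x35) ⇒ 0xc5
lane  1: sub(0x48,0x79) ⇒ 0xffcf
lane  2: sub(0x4a,0x3b) ⇒ 0x0f
lane  3: sub(0x6e,0x63) ⇒ 0x0b
lane  4: sub(0x6b,0xd0) ⇒ 0xff9b
lane  5: sub(0x66,0x5a) ⇒ 0x0c
lane  6: tail/keep ⇒ 0xf4
lane  7: tail/keep ⇒ 0xe2
lane  8: tail/keep ⇒ 0x97
lane  9: tail/keep ⇒ 0x20
lane 10: tail/keep ⇒ 0x33
lane 11: tail/keep ⇒ 0x11
lane 12: tail/keep ⇒ 0x67
lane 13: tail/keep ⇒ 0x39
lane 14: tail/keep ⇒ 0xfd
lane 15: tail/keep ⇒ 0x88

vd = [197, 65487, 15, 11, 65435, 12, 244, 226, 151, 32, 51, 17, 103, 57, 253, 136]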